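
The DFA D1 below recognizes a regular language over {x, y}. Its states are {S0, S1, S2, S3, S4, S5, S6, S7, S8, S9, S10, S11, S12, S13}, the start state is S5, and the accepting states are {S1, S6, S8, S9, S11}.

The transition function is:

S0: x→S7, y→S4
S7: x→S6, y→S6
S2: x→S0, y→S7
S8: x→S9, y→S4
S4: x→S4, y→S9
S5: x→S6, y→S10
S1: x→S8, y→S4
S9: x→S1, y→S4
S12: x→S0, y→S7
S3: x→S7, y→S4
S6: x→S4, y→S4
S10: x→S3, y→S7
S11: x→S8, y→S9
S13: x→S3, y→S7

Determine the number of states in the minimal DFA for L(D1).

7

First remove the unreachable states {S0,S2,S11,S12,S13}; 9 states remain.
Initial partition by acceptance: {S1,S6,S8,S9} | {S3,S4,S5,S7,S10}.
Refine {S1,S6,S8,S9} on symbol x: members go to different blocks, giving {S1,S8,S9} and {S6}.
On input x, block {S3,S4,S5,S7,S10} splits into {S3,S4,S10} and {S5,S7}.
Split {S3,S4,S10} by δ(·,x) → {S4,S10} and {S3}.
On input x, block {S4,S10} splits into {S4} and {S10}.
Split {S5,S7} by δ(·,y) → {S5} and {S7}.
No further refinement is possible. Final partition (7 blocks): {S1,S8,S9} | {S4} | {S6} | {S5} | {S3} | {S10} | {S7}.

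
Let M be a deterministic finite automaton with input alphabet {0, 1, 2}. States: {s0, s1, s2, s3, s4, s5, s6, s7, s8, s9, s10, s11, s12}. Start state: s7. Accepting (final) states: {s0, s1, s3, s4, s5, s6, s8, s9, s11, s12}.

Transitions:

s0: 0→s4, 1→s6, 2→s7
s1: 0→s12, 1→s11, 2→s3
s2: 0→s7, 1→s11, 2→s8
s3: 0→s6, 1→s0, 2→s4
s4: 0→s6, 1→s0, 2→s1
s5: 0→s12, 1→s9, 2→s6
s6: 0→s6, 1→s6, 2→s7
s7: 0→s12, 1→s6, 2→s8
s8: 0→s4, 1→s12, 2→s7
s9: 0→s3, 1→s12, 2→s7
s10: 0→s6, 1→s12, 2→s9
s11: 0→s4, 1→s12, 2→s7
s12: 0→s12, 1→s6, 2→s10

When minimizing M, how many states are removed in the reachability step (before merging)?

2

Starting at s7 and following transitions, the reachable set is {s0, s1, s3, s4, s6, s7, s8, s9, s10, s11, s12}. That leaves s2, s5 unreachable — 2 in total.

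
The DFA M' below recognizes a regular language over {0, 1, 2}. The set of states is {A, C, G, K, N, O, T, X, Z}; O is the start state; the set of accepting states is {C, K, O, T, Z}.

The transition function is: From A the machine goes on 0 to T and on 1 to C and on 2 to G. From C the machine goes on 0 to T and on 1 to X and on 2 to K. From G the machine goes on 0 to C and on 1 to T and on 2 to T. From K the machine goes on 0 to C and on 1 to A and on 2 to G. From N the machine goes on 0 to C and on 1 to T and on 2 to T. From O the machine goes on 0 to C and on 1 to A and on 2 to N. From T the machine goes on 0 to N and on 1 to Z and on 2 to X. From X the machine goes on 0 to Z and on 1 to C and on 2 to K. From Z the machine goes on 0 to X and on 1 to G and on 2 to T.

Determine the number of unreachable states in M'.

0

Exploring from O, all states are eventually visited, so none are unreachable.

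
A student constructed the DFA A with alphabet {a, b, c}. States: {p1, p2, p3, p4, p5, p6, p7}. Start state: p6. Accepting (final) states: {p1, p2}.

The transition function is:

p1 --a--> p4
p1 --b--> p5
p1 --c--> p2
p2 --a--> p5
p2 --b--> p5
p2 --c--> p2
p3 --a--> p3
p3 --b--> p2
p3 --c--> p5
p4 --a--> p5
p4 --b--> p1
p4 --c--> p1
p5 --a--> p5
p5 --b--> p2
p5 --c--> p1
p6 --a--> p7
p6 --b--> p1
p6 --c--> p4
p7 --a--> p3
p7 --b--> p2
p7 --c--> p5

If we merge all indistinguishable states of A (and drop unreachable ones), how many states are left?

Initial partition by acceptance: {p1,p2} | {p3,p4,p5,p6,p7}.
Refine {p3,p4,p5,p6,p7} on symbol c: members go to different blocks, giving {p3,p6,p7} and {p4,p5}.
Stable partition: {p1,p2} | {p3,p6,p7} | {p4,p5} — 3 equivalence classes.

3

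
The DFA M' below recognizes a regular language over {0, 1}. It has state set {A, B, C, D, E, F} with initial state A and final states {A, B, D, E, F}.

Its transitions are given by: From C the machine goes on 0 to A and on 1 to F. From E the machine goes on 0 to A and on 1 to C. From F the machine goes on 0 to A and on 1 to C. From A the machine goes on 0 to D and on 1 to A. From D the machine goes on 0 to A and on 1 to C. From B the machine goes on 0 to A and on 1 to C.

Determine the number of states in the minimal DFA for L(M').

3

Reachable states from the start: {A,C,D,F}. Unreachable: {B,E} — drop them.
P0 = {A,D,F} | {C}.
Split {A,D,F} by δ(·,1) → {D,F} and {A}.
No further refinement is possible. Final partition (3 blocks): {D,F} | {C} | {A}.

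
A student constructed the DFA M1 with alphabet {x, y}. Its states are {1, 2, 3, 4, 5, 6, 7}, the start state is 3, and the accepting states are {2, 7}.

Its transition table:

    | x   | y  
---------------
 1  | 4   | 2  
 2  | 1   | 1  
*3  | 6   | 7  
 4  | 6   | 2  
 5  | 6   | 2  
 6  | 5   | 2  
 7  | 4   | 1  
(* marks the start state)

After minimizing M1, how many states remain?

P0 = {2,7} | {1,3,4,5,6}.
No further refinement is possible. Final partition (2 blocks): {2,7} | {1,3,4,5,6}.

2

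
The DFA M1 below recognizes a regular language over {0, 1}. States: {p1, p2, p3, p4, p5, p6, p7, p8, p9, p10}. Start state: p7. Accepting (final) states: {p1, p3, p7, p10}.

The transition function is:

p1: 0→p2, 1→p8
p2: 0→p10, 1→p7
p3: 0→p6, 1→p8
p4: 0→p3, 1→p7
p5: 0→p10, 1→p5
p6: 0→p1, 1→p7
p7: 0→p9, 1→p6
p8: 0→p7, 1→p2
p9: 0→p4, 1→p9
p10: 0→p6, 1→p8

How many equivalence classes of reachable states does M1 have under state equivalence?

States {p5} cannot be reached from the start state, so discard them.
P0 = {p1,p3,p7,p10} | {p2,p4,p6,p8,p9}.
Refine {p2,p4,p6,p8,p9} on symbol 0: members go to different blocks, giving {p2,p4,p6,p8} and {p9}.
Split {p1,p3,p7,p10} by δ(·,0) → {p1,p3,p10} and {p7}.
On input 0, block {p2,p4,p6,p8} splits into {p2,p4,p6} and {p8}.
The partition is now stable with 5 blocks: {p1,p3,p10} | {p2,p4,p6} | {p9} | {p7} | {p8}.

5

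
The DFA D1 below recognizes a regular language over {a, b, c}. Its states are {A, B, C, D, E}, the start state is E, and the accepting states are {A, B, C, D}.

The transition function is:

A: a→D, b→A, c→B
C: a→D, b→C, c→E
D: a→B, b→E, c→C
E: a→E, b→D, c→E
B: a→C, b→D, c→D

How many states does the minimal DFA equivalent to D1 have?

Reachable states from the start: {B,C,D,E}. Unreachable: {A} — drop them.
P0 = {B,C,D} | {E}.
On input b, block {B,C,D} splits into {B,C} and {D}.
Refine {B,C} on symbol a: members go to different blocks, giving {B} and {C}.
Stable partition: {B} | {E} | {D} | {C} — 4 equivalence classes.

4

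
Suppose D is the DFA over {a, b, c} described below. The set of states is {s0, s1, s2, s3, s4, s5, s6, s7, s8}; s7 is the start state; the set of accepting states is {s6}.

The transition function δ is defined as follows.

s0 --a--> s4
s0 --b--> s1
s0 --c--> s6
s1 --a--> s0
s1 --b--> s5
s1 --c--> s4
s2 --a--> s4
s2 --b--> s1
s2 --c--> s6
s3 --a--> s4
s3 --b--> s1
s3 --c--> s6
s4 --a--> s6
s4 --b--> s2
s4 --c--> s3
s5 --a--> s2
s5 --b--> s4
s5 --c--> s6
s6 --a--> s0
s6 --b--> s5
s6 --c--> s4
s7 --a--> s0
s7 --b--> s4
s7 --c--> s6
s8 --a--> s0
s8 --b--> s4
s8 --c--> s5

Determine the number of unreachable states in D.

No path from s7 leads to s8; the other 8 states are all reachable.

1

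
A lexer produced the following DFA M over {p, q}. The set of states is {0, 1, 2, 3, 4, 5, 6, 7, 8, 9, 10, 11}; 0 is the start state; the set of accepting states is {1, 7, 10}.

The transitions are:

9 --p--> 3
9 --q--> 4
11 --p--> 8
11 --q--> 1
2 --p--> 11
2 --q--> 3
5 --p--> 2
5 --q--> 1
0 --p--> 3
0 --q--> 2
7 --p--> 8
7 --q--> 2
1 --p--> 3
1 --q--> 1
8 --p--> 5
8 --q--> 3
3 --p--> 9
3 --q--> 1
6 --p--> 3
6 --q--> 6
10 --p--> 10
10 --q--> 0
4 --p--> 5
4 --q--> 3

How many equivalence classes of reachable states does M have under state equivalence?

States {6,7,10} cannot be reached from the start state, so discard them.
Initial partition by acceptance: {1} | {0,2,3,4,5,8,9,11}.
Refine {0,2,3,4,5,8,9,11} on symbol q: members go to different blocks, giving {0,2,4,8,9} and {3,5,11}.
Refine {0,2,4,8,9} on symbol q: members go to different blocks, giving {2,4,8} and {0,9}.
Refine {3,5,11} on symbol p: members go to different blocks, giving {5,11} and {3}.
No further refinement is possible. Final partition (5 blocks): {1} | {2,4,8} | {5,11} | {0,9} | {3}.

5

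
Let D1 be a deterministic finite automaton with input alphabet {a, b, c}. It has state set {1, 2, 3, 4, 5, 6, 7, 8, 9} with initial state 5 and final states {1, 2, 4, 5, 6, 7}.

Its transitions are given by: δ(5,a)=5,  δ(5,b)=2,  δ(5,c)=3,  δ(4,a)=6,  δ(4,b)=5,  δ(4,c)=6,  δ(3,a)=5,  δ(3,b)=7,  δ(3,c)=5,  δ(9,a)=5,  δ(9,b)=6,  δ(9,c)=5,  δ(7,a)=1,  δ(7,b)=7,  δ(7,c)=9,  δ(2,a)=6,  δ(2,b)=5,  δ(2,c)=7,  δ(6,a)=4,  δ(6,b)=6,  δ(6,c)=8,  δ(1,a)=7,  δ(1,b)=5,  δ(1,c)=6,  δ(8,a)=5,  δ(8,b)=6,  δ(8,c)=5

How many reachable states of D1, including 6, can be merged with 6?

2

Initial partition by acceptance: {1,2,4,5,6,7} | {3,8,9}.
Refine {1,2,4,5,6,7} on symbol c: members go to different blocks, giving {1,2,4} and {5,6,7}.
Refine {5,6,7} on symbol a: members go to different blocks, giving {6,7} and {5}.
No further refinement is possible. Final partition (4 blocks): {1,2,4} | {3,8,9} | {6,7} | {5}.
The equivalence class containing 6 is {6,7}, of size 2.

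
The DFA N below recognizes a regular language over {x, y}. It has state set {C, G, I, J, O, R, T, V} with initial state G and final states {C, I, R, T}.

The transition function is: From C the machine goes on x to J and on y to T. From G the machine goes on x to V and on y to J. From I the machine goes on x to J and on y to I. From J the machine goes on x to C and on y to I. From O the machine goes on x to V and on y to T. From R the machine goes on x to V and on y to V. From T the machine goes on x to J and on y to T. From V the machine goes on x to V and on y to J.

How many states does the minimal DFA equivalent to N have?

Reachable states from the start: {C,G,I,J,T,V}. Unreachable: {O,R} — drop them.
P0 = {C,I,T} | {G,J,V}.
Split {G,J,V} by δ(·,x) → {G,V} and {J}.
No further refinement is possible. Final partition (3 blocks): {C,I,T} | {G,V} | {J}.

3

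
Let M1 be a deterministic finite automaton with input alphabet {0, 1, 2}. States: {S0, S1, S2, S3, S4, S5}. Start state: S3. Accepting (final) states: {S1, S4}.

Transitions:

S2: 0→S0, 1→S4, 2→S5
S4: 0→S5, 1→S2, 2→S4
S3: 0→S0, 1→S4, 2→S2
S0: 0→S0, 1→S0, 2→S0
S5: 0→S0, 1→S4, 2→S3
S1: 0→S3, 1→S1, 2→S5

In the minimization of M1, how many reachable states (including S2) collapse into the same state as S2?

Reachable states from the start: {S0,S2,S3,S4,S5}. Unreachable: {S1} — drop them.
Initial partition by acceptance: {S4} | {S0,S2,S3,S5}.
Split {S0,S2,S3,S5} by δ(·,1) → {S2,S3,S5} and {S0}.
The partition is now stable with 3 blocks: {S4} | {S2,S3,S5} | {S0}.
The equivalence class containing S2 is {S2,S3,S5}, of size 3.

3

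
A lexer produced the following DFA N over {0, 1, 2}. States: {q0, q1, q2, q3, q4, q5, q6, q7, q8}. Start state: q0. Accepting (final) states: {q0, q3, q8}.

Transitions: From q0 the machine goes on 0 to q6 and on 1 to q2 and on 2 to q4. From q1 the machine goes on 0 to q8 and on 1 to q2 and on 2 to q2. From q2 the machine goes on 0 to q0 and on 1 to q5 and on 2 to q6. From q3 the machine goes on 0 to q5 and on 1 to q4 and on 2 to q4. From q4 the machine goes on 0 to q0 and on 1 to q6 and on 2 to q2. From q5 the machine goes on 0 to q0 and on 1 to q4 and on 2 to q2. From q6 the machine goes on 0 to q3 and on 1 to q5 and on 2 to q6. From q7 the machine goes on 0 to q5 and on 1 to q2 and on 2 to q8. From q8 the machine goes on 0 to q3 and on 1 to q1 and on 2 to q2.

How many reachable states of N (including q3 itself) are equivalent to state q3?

States {q1,q7,q8} cannot be reached from the start state, so discard them.
Start with accepting vs non-accepting: {q0,q3} | {q2,q4,q5,q6}.
No further refinement is possible. Final partition (2 blocks): {q0,q3} | {q2,q4,q5,q6}.
The equivalence class containing q3 is {q0,q3}, of size 2.

2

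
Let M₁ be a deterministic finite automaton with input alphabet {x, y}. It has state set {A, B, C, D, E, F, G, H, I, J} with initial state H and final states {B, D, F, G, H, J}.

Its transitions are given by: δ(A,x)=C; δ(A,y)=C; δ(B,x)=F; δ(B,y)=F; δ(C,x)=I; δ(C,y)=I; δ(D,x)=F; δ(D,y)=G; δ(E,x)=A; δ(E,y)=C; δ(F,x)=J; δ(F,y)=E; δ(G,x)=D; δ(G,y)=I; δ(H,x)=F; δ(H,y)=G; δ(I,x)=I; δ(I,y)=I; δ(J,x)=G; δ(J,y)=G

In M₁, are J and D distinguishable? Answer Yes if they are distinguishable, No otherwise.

States {B} cannot be reached from the start state, so discard them.
Start with accepting vs non-accepting: {D,F,G,H,J} | {A,C,E,I}.
On input y, block {D,F,G,H,J} splits into {D,H,J} and {F,G}.
No further refinement is possible. Final partition (3 blocks): {D,H,J} | {A,C,E,I} | {F,G}.
J and D lie in the same block of the stable partition, so they are equivalent — no string distinguishes them.

No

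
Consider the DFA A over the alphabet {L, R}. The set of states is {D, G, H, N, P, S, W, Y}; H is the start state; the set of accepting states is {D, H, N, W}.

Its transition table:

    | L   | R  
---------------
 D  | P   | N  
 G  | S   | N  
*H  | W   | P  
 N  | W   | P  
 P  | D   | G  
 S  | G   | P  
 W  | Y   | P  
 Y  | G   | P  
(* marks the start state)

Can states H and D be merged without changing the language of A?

No

P0 = {D,H,N,W} | {G,P,S,Y}.
Refine {D,H,N,W} on symbol L: members go to different blocks, giving {H,N} and {D,W}.
On input L, block {G,P,S,Y} splits into {G,S,Y} and {P}.
Split {G,S,Y} by δ(·,R) → {S,Y} and {G}.
On input L, block {D,W} splits into {D} and {W}.
Stable partition: {H,N} | {S,Y} | {D} | {P} | {G} | {W} — 6 equivalence classes.
H and D end up in different blocks, so they are distinguishable. For instance, the string 'L' is accepted from only H.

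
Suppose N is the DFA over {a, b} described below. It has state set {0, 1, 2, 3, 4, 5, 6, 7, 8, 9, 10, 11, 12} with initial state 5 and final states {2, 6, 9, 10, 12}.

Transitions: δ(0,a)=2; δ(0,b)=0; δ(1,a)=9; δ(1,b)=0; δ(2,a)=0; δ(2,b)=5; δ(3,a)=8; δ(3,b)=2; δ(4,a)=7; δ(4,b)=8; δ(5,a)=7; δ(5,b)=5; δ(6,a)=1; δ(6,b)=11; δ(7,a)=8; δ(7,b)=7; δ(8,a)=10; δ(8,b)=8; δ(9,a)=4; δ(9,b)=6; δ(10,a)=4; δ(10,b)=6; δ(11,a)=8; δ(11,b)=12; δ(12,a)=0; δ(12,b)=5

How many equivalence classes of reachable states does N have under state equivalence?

10

Reachable states from the start: {0,1,2,4,5,6,7,8,9,10,11,12}. Unreachable: {3} — drop them.
P0 = {2,6,9,10,12} | {0,1,4,5,7,8,11}.
Split {2,6,9,10,12} by δ(·,b) → {2,6,12} and {9,10}.
Refine {0,1,4,5,7,8,11} on symbol a: members go to different blocks, giving {4,5,7,11} and {1,8} and {0}.
On input a, block {2,6,12} splits into {2,12} and {6}.
Refine {4,5,7,11} on symbol a: members go to different blocks, giving {4,5} and {7,11}.
Split {4,5} by δ(·,b) → {4} and {5}.
Split {1,8} by δ(·,b) → {1} and {8}.
On input b, block {7,11} splits into {7} and {11}.
The partition is now stable with 10 blocks: {2,12} | {4} | {9,10} | {1} | {0} | {6} | {7} | {5} | {8} | {11}.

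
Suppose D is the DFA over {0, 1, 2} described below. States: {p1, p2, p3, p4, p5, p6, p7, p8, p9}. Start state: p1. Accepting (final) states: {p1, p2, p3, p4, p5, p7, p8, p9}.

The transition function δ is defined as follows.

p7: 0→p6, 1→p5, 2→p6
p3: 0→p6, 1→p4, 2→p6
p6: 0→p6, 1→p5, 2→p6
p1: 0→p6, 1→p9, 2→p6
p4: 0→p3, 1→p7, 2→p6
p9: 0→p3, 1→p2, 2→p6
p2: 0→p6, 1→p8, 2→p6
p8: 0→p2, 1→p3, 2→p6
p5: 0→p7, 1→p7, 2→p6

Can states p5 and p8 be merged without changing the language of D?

Yes

Every state is reachable, so we keep all 9.
Start with accepting vs non-accepting: {p1,p2,p3,p4,p5,p7,p8,p9} | {p6}.
On input 0, block {p1,p2,p3,p4,p5,p7,p8,p9} splits into {p1,p2,p3,p7} and {p4,p5,p8,p9}.
Stable partition: {p1,p2,p3,p7} | {p6} | {p4,p5,p8,p9} — 3 equivalence classes.
p5 and p8 lie in the same block of the stable partition, so they are equivalent — no string distinguishes them.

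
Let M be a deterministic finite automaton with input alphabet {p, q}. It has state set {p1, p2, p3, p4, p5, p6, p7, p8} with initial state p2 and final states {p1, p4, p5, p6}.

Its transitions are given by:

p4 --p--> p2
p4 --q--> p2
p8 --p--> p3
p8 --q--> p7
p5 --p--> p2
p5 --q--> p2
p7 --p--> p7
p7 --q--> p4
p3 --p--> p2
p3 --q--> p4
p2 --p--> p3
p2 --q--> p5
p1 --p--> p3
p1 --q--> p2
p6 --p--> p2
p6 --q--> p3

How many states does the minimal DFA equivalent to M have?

States {p1,p6,p7,p8} cannot be reached from the start state, so discard them.
P0 = {p4,p5} | {p2,p3}.
Stable partition: {p4,p5} | {p2,p3} — 2 equivalence classes.

2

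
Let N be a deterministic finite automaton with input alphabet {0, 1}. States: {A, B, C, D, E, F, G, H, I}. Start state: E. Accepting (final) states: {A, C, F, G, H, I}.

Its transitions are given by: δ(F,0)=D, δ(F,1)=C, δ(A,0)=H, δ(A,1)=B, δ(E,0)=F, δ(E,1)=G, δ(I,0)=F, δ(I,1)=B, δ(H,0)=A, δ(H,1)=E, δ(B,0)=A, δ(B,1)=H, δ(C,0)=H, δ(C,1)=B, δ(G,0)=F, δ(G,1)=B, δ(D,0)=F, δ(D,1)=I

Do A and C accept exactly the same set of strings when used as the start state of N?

Yes

Initial partition by acceptance: {A,C,F,G,H,I} | {B,D,E}.
Split {A,C,F,G,H,I} by δ(·,0) → {A,C,G,H,I} and {F}.
Refine {A,C,G,H,I} on symbol 0: members go to different blocks, giving {A,C,H} and {G,I}.
On input 0, block {B,D,E} splits into {D,E} and {B}.
Split {A,C,H} by δ(·,1) → {A,C} and {H}.
The partition is now stable with 6 blocks: {A,C} | {D,E} | {F} | {G,I} | {B} | {H}.
A and C lie in the same block of the stable partition, so they are equivalent — no string distinguishes them.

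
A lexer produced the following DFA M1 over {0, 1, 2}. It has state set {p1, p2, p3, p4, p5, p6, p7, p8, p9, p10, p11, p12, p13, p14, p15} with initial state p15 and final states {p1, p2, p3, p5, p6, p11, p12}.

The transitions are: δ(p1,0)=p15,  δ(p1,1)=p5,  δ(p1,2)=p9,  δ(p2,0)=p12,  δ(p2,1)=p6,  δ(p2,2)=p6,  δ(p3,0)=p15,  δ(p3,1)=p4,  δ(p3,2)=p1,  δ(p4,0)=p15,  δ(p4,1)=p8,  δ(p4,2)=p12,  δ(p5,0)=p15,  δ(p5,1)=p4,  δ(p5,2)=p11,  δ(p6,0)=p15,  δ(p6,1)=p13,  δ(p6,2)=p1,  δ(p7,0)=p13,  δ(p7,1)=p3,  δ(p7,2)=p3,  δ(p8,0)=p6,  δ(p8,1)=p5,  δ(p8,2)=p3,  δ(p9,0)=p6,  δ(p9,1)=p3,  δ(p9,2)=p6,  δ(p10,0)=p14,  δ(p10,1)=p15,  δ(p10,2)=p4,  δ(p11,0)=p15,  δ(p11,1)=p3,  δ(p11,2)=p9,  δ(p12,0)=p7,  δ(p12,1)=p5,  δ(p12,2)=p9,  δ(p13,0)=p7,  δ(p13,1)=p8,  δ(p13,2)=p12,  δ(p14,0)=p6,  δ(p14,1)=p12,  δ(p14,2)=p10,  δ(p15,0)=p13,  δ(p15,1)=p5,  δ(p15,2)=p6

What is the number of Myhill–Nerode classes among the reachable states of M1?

Reachable states from the start: {p1,p3,p4,p5,p6,p7,p8,p9,p11,p12,p13,p15}. Unreachable: {p2,p10,p14} — drop them.
Initial partition by acceptance: {p1,p3,p5,p6,p11,p12} | {p4,p7,p8,p9,p13,p15}.
Refine {p1,p3,p5,p6,p11,p12} on symbol 1: members go to different blocks, giving {p1,p11,p12} and {p3,p5,p6}.
Split {p4,p7,p8,p9,p13,p15} by δ(·,0) → {p4,p7,p13,p15} and {p8,p9}.
On input 1, block {p4,p7,p13,p15} splits into {p4,p13} and {p7,p15}.
The partition is now stable with 5 blocks: {p1,p11,p12} | {p4,p13} | {p3,p5,p6} | {p8,p9} | {p7,p15}.

5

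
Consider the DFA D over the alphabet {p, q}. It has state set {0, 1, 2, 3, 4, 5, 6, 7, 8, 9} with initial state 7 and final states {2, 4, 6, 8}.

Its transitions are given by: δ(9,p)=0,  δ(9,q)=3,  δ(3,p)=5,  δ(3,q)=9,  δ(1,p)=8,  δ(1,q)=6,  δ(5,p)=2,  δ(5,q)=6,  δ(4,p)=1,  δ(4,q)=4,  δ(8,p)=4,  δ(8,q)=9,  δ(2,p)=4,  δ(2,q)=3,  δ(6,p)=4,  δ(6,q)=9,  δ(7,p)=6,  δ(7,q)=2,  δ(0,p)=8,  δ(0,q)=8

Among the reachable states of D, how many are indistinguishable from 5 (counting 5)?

Every state is reachable, so we keep all 10.
P0 = {2,4,6,8} | {0,1,3,5,7,9}.
Refine {2,4,6,8} on symbol p: members go to different blocks, giving {2,6,8} and {4}.
Refine {0,1,3,5,7,9} on symbol p: members go to different blocks, giving {0,1,5,7} and {3,9}.
The partition is now stable with 4 blocks: {2,6,8} | {0,1,5,7} | {4} | {3,9}.
State 5 belongs to the block {0,1,5,7}, which has 4 states.

4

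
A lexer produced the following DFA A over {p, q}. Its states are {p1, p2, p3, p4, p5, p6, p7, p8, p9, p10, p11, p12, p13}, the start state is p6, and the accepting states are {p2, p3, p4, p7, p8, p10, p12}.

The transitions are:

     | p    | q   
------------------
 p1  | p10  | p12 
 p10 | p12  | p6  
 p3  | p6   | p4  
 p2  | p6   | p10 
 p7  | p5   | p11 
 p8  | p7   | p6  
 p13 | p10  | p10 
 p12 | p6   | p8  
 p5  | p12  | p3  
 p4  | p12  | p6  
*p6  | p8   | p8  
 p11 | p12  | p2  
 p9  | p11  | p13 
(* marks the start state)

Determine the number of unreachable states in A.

No path from p6 leads to p1, p9, p13; the other 10 states are all reachable.

3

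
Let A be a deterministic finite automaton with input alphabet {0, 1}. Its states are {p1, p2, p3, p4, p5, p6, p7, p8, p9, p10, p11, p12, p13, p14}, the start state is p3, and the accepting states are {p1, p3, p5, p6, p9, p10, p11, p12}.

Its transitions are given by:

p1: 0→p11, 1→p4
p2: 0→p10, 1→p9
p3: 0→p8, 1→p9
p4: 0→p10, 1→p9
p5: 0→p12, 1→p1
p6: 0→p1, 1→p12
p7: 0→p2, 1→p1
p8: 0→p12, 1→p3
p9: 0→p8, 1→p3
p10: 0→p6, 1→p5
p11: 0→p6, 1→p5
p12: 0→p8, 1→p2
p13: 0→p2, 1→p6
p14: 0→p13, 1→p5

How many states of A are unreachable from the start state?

3

Starting at p3 and following transitions, the reachable set is {p1, p2, p3, p4, p5, p6, p8, p9, p10, p11, p12}. That leaves p7, p13, p14 unreachable — 3 in total.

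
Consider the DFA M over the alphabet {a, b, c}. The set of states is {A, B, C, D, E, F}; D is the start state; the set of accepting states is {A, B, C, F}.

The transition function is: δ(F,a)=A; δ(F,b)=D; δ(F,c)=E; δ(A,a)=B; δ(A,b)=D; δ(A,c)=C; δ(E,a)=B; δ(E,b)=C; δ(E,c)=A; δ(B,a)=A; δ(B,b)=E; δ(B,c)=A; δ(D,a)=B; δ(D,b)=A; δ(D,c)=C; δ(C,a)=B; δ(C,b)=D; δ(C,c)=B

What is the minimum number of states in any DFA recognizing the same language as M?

2

Reachable states from the start: {A,B,C,D,E}. Unreachable: {F} — drop them.
P0 = {A,B,C} | {D,E}.
Stable partition: {A,B,C} | {D,E} — 2 equivalence classes.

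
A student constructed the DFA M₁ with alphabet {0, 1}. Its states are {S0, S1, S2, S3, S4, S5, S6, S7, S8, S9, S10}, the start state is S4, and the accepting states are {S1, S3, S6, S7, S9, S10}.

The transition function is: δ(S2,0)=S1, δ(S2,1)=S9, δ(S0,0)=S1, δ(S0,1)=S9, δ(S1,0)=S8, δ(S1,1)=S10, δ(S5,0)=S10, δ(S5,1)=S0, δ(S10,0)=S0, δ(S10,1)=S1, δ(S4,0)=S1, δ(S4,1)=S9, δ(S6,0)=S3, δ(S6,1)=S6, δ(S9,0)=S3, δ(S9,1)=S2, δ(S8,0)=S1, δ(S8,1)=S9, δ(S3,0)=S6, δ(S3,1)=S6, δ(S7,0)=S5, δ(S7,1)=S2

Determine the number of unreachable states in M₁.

Starting at S4 and following transitions, the reachable set is {S0, S1, S2, S3, S4, S6, S8, S9, S10}. That leaves S5, S7 unreachable — 2 in total.

2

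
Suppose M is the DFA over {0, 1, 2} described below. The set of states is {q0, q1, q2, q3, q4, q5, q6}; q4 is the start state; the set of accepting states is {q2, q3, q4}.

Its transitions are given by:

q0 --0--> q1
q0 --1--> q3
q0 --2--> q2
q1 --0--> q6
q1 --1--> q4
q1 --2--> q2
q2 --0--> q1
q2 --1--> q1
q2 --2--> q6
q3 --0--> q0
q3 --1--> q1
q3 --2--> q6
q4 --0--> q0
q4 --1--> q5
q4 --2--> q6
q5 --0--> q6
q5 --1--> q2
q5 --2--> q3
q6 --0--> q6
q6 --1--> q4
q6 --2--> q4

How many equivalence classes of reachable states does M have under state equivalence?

Every state is reachable, so we keep all 7.
Initial partition by acceptance: {q2,q3,q4} | {q0,q1,q5,q6}.
The partition is now stable with 2 blocks: {q2,q3,q4} | {q0,q1,q5,q6}.

2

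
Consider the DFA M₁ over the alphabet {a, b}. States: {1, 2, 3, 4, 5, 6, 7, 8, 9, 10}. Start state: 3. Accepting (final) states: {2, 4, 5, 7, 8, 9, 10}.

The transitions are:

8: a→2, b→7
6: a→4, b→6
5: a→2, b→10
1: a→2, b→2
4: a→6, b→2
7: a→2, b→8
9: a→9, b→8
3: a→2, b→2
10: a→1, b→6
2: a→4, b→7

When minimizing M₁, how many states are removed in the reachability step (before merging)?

4

No path from 3 leads to 1, 5, 9, 10; the other 6 states are all reachable.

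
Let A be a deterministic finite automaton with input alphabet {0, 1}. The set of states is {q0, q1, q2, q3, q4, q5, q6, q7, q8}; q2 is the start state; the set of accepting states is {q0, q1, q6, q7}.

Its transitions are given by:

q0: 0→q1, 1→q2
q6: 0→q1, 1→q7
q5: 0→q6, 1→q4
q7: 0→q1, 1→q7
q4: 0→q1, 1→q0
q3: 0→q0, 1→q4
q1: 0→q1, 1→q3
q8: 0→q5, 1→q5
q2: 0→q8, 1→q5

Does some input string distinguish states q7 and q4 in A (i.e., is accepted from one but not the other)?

P0 = {q0,q1,q6,q7} | {q2,q3,q4,q5,q8}.
Refine {q0,q1,q6,q7} on symbol 1: members go to different blocks, giving {q0,q1} and {q6,q7}.
Refine {q2,q3,q4,q5,q8} on symbol 0: members go to different blocks, giving {q2,q8} and {q3,q4} and {q5}.
Refine {q0,q1} on symbol 1: members go to different blocks, giving {q0} and {q1}.
On input 0, block {q2,q8} splits into {q2} and {q8}.
On input 0, block {q3,q4} splits into {q3} and {q4}.
The partition is now stable with 8 blocks: {q0} | {q2} | {q6,q7} | {q3} | {q5} | {q1} | {q8} | {q4}.
q7 and q4 end up in different blocks, so they are distinguishable. For instance, the string 'ε' is accepted from only q7.

Yes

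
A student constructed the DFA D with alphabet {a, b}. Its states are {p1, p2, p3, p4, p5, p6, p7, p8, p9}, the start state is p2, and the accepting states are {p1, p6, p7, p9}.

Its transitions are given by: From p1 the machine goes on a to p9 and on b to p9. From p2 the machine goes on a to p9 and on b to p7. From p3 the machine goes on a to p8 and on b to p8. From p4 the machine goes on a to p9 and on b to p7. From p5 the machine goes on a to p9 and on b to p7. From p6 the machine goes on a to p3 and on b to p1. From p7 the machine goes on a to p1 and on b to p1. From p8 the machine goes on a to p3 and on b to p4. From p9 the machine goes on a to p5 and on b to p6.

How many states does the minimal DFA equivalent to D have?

7

P0 = {p1,p6,p7,p9} | {p2,p3,p4,p5,p8}.
On input a, block {p1,p6,p7,p9} splits into {p1,p7} and {p6,p9}.
On input a, block {p1,p7} splits into {p1} and {p7}.
On input a, block {p2,p3,p4,p5,p8} splits into {p2,p4,p5} and {p3,p8}.
Refine {p6,p9} on symbol a: members go to different blocks, giving {p6} and {p9}.
Split {p3,p8} by δ(·,b) → {p3} and {p8}.
Stable partition: {p1} | {p2,p4,p5} | {p6} | {p7} | {p3} | {p9} | {p8} — 7 equivalence classes.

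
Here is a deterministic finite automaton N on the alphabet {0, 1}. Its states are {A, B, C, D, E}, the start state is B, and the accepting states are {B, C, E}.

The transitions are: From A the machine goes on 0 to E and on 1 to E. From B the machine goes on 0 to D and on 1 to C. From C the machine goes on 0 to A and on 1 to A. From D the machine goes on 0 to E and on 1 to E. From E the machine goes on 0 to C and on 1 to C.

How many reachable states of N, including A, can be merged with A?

All states are reachable from the start state.
Initial partition by acceptance: {B,C,E} | {A,D}.
Split {B,C,E} by δ(·,0) → {B,C} and {E}.
Split {B,C} by δ(·,1) → {B} and {C}.
The partition is now stable with 4 blocks: {B} | {A,D} | {E} | {C}.
The equivalence class containing A is {A,D}, of size 2.

2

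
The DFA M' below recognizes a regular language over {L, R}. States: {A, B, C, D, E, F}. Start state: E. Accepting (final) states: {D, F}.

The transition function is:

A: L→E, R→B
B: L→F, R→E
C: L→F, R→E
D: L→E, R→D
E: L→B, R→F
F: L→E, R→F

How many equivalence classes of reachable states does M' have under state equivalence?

3

First remove the unreachable states {A,C,D}; 3 states remain.
P0 = {F} | {B,E}.
Refine {B,E} on symbol L: members go to different blocks, giving {B} and {E}.
No further refinement is possible. Final partition (3 blocks): {F} | {B} | {E}.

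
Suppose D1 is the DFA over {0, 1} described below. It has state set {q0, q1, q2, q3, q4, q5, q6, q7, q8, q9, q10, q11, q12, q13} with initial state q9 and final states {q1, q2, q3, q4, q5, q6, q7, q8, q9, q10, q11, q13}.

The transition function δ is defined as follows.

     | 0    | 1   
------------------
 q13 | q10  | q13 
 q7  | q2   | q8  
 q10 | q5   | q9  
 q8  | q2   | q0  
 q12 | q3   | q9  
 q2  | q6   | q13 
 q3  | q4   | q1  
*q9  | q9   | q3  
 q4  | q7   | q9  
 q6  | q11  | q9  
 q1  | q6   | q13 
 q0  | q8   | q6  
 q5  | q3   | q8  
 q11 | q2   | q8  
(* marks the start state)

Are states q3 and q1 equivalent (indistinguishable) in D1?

First remove the unreachable states {q12}; 13 states remain.
P0 = {q1,q2,q3,q4,q5,q6,q7,q8,q9,q10,q11,q13} | {q0}.
Split {q1,q2,q3,q4,q5,q6,q7,q8,q9,q10,q11,q13} by δ(·,1) → {q1,q2,q3,q4,q5,q6,q7,q9,q10,q11,q13} and {q8}.
Refine {q1,q2,q3,q4,q5,q6,q7,q9,q10,q11,q13} on symbol 1: members go to different blocks, giving {q1,q2,q3,q4,q6,q9,q10,q13} and {q5,q7,q11}.
Refine {q1,q2,q3,q4,q6,q9,q10,q13} on symbol 0: members go to different blocks, giving {q1,q2,q3,q9,q13} and {q4,q6,q10}.
On input 0, block {q1,q2,q3,q9,q13} splits into {q1,q2,q3,q13} and {q9}.
Stable partition: {q1,q2,q3,q13} | {q0} | {q8} | {q5,q7,q11} | {q4,q6,q10} | {q9} — 6 equivalence classes.
q3 and q1 lie in the same block of the stable partition, so they are equivalent — no string distinguishes them.

Yes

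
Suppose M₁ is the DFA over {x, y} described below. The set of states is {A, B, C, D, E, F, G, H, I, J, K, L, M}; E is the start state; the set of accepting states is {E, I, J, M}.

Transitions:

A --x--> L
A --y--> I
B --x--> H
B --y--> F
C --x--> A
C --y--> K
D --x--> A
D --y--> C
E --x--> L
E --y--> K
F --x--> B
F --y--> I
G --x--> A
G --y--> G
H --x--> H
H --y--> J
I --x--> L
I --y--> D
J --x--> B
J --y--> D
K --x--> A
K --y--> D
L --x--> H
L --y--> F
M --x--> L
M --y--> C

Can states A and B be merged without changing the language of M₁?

No

States {G,M} cannot be reached from the start state, so discard them.
P0 = {E,I,J} | {A,B,C,D,F,H,K,L}.
Split {A,B,C,D,F,H,K,L} by δ(·,y) → {B,C,D,K,L} and {A,F,H}.
Split {B,C,D,K,L} by δ(·,y) → {C,D,K} and {B,L}.
Refine {A,F,H} on symbol x: members go to different blocks, giving {A,F} and {H}.
No further refinement is possible. Final partition (5 blocks): {E,I,J} | {C,D,K} | {A,F} | {B,L} | {H}.
A and B end up in different blocks, so they are distinguishable. For instance, the string 'y' is accepted from only A.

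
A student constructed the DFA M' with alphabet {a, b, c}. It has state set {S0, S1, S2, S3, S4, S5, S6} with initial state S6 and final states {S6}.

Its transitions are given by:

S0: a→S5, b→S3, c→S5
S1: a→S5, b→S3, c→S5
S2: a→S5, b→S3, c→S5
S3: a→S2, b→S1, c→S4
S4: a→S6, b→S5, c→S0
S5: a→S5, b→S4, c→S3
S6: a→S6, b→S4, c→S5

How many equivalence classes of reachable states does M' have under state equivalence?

5

All states are reachable from the start state.
Initial partition by acceptance: {S6} | {S0,S1,S2,S3,S4,S5}.
Split {S0,S1,S2,S3,S4,S5} by δ(·,a) → {S0,S1,S2,S3,S5} and {S4}.
Refine {S0,S1,S2,S3,S5} on symbol b: members go to different blocks, giving {S0,S1,S2,S3} and {S5}.
Split {S0,S1,S2,S3} by δ(·,a) → {S0,S1,S2} and {S3}.
Stable partition: {S6} | {S0,S1,S2} | {S4} | {S5} | {S3} — 5 equivalence classes.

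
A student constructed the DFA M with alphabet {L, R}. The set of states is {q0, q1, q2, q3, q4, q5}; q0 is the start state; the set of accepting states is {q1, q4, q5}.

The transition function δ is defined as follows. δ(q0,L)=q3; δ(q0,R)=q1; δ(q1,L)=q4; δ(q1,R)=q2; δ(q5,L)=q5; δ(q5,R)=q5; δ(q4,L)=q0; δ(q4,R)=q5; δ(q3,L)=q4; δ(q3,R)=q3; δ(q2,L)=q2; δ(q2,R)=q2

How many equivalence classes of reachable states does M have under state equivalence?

Initial partition by acceptance: {q1,q4,q5} | {q0,q2,q3}.
Refine {q1,q4,q5} on symbol L: members go to different blocks, giving {q1,q5} and {q4}.
Split {q1,q5} by δ(·,L) → {q1} and {q5}.
Split {q0,q2,q3} by δ(·,L) → {q0,q2} and {q3}.
Refine {q0,q2} on symbol L: members go to different blocks, giving {q0} and {q2}.
Stable partition: {q1} | {q0} | {q4} | {q5} | {q3} | {q2} — 6 equivalence classes.

6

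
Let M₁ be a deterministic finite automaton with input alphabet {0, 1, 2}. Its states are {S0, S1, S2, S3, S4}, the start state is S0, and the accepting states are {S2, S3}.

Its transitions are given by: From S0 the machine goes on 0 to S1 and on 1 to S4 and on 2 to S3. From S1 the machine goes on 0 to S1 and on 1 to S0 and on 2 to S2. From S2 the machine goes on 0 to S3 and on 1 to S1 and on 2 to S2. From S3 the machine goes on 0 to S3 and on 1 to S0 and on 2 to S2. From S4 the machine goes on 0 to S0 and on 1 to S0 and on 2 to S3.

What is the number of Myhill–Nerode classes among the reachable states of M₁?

2

All states are reachable from the start state.
Initial partition by acceptance: {S2,S3} | {S0,S1,S4}.
No further refinement is possible. Final partition (2 blocks): {S2,S3} | {S0,S1,S4}.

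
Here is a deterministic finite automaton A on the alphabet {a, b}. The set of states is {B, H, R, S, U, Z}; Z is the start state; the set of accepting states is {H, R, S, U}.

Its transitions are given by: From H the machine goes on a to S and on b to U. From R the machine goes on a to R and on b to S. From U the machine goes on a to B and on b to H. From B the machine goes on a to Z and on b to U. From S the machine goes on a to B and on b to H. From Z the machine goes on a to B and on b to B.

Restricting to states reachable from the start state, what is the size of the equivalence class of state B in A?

1

Reachable states from the start: {B,H,S,U,Z}. Unreachable: {R} — drop them.
Start with accepting vs non-accepting: {H,S,U} | {B,Z}.
On input a, block {H,S,U} splits into {S,U} and {H}.
Refine {B,Z} on symbol b: members go to different blocks, giving {B} and {Z}.
The partition is now stable with 4 blocks: {S,U} | {B} | {H} | {Z}.
State B belongs to the block {B}, which has 1 states.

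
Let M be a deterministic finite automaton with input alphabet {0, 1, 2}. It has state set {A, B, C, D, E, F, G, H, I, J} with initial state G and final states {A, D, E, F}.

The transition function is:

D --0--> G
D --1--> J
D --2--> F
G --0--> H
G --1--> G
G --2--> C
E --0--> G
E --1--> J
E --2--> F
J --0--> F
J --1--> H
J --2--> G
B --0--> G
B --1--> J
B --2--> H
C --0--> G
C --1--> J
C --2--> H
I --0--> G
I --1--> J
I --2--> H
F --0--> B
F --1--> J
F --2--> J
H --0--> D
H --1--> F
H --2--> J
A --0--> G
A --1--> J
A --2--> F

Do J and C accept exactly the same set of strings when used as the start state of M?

States {A,E,I} cannot be reached from the start state, so discard them.
Initial partition by acceptance: {D,F} | {B,C,G,H,J}.
Refine {D,F} on symbol 2: members go to different blocks, giving {D} and {F}.
On input 0, block {B,C,G,H,J} splits into {B,C,G} and {H} and {J}.
On input 0, block {B,C,G} splits into {B,C} and {G}.
No further refinement is possible. Final partition (6 blocks): {D} | {B,C} | {F} | {H} | {J} | {G}.
J and C end up in different blocks, so they are distinguishable. For instance, the string '0' is accepted from only J.

No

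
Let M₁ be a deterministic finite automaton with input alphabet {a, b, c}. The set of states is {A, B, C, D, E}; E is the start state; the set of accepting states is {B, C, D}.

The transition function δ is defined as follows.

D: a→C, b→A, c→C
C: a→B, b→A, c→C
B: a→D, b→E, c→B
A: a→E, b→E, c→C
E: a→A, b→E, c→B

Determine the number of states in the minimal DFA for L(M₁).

2

All states are reachable from the start state.
P0 = {B,C,D} | {A,E}.
No further refinement is possible. Final partition (2 blocks): {B,C,D} | {A,E}.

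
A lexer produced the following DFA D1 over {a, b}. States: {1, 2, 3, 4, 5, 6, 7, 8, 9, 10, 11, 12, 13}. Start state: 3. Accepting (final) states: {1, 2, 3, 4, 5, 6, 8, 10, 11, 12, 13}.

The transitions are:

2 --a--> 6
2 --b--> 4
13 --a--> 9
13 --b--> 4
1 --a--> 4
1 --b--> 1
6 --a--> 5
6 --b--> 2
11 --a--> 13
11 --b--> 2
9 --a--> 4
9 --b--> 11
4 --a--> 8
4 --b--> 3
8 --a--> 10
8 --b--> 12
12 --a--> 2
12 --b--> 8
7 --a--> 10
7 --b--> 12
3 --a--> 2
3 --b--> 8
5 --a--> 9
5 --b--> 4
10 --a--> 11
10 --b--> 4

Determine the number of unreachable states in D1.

2

Starting at 3 and following transitions, the reachable set is {2, 3, 4, 5, 6, 8, 9, 10, 11, 12, 13}. That leaves 1, 7 unreachable — 2 in total.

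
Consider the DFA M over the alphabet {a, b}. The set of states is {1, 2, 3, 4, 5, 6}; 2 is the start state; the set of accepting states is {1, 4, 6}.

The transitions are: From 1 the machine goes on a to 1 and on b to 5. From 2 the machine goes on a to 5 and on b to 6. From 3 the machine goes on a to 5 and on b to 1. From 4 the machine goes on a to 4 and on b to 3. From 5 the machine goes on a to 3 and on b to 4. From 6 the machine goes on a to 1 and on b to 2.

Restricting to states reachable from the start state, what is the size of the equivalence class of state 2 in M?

3

P0 = {1,4,6} | {2,3,5}.
Stable partition: {1,4,6} | {2,3,5} — 2 equivalence classes.
The equivalence class containing 2 is {2,3,5}, of size 3.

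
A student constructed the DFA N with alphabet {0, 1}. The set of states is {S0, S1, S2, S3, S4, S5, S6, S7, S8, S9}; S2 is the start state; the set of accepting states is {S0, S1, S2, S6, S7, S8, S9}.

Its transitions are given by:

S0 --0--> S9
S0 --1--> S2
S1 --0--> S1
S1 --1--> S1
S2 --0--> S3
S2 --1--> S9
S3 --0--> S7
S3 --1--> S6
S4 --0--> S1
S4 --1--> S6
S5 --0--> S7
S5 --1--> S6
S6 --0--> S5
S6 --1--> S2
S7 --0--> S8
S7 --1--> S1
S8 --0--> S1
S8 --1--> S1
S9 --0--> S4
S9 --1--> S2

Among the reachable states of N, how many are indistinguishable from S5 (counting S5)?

3

Reachable states from the start: {S1,S2,S3,S4,S5,S6,S7,S8,S9}. Unreachable: {S0} — drop them.
Start with accepting vs non-accepting: {S1,S2,S6,S7,S8,S9} | {S3,S4,S5}.
Split {S1,S2,S6,S7,S8,S9} by δ(·,0) → {S1,S7,S8} and {S2,S6,S9}.
Stable partition: {S1,S7,S8} | {S3,S4,S5} | {S2,S6,S9} — 3 equivalence classes.
State S5 belongs to the block {S3,S4,S5}, which has 3 states.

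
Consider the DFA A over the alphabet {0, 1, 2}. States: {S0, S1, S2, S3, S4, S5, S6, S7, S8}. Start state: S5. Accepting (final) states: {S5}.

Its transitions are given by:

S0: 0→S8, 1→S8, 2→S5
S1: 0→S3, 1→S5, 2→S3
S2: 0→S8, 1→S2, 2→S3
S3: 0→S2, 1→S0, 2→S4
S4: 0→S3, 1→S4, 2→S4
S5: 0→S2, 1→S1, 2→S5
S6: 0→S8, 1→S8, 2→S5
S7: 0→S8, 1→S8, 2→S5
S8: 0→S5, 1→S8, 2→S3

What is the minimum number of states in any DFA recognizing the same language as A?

First remove the unreachable states {S6,S7}; 7 states remain.
Start with accepting vs non-accepting: {S5} | {S0,S1,S2,S3,S4,S8}.
Split {S0,S1,S2,S3,S4,S8} by δ(·,0) → {S0,S1,S2,S3,S4} and {S8}.
On input 0, block {S0,S1,S2,S3,S4} splits into {S1,S3,S4} and {S0,S2}.
Split {S1,S3,S4} by δ(·,0) → {S1,S4} and {S3}.
On input 1, block {S1,S4} splits into {S1} and {S4}.
Split {S0,S2} by δ(·,1) → {S0} and {S2}.
The partition is now stable with 7 blocks: {S5} | {S1} | {S8} | {S0} | {S3} | {S4} | {S2}.

7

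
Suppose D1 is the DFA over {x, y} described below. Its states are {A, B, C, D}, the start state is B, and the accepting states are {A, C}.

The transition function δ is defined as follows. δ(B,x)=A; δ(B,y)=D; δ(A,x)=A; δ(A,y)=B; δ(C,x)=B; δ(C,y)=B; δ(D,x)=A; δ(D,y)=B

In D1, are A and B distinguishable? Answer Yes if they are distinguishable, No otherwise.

First remove the unreachable states {C}; 3 states remain.
Initial partition by acceptance: {A} | {B,D}.
No further refinement is possible. Final partition (2 blocks): {A} | {B,D}.
A and B end up in different blocks, so they are distinguishable. For instance, the string 'ε' is accepted from only A.

Yes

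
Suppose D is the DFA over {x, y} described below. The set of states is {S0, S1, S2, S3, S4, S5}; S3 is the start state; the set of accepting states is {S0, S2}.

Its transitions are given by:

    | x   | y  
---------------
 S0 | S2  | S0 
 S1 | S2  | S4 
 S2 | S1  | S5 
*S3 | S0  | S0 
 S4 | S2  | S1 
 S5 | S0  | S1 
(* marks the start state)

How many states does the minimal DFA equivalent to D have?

5

Every state is reachable, so we keep all 6.
Initial partition by acceptance: {S0,S2} | {S1,S3,S4,S5}.
On input x, block {S0,S2} splits into {S0} and {S2}.
Refine {S1,S3,S4,S5} on symbol x: members go to different blocks, giving {S1,S4} and {S3,S5}.
Refine {S3,S5} on symbol y: members go to different blocks, giving {S3} and {S5}.
The partition is now stable with 5 blocks: {S0} | {S1,S4} | {S2} | {S3} | {S5}.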